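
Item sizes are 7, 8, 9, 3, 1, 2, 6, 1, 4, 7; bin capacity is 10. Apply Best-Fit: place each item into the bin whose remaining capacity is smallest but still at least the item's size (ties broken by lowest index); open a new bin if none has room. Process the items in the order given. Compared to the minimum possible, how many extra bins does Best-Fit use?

Best-Fit: [7,3] [8,2] [9,1] [6,1] [4] [7] → 6 bins.
Total size 48; any packing needs at least ⌈48/10⌉ = 5 bins.
An optimal packing achieves that bound: [9,1] [8,2] [7,3] [7,1] [6,4] → 5 bins.
Excess: 6 − 5 = 1.

1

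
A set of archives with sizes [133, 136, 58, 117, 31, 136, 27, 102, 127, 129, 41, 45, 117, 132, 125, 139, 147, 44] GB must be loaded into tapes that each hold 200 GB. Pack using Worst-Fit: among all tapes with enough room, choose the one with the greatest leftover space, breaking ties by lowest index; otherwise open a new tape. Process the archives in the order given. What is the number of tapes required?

12

tape 1: place 133 GB, 67 GB left
tape 2: place 136 GB, 64 GB left
tape 1: place 58 GB, 9 GB left
tape 3: place 117 GB, 83 GB left
tape 3: place 31 GB, 52 GB left
tape 4: place 136 GB, 64 GB left
tape 2: place 27 GB, 37 GB left
tape 5: place 102 GB, 98 GB left
tape 6: place 127 GB, 73 GB left
tape 7: place 129 GB, 71 GB left
tape 5: place 41 GB, 57 GB left
tape 6: place 45 GB, 28 GB left
tape 8: place 117 GB, 83 GB left
tape 9: place 132 GB, 68 GB left
tape 10: place 125 GB, 75 GB left
tape 11: place 139 GB, 61 GB left
tape 12: place 147 GB, 53 GB left
tape 8: place 44 GB, 39 GB left
Final tapes: [133,58] [136,27] [117,31] [136] [102,41] [127,45] [129] [117,44] [132] [125] [139] [147].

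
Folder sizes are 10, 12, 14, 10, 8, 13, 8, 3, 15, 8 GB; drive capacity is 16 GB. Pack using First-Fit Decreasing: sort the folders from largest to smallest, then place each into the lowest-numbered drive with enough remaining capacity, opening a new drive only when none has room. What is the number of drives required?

8

Sorted descending: 15, 14, 13, 12, 10, 10, 8, 8, 8, 3.
drive 1: place 15 GB, 1 GB left
drive 2: place 14 GB, 2 GB left
drive 3: place 13 GB, 3 GB left
drive 4: place 12 GB, 4 GB left
drive 5: place 10 GB, 6 GB left
drive 6: place 10 GB, 6 GB left
drive 7: place 8 GB, 8 GB left
drive 7: place 8 GB, 0 GB left
drive 8: place 8 GB, 8 GB left
drive 3: place 3 GB, 0 GB left
Final drives: [15] [14] [13,3] [12] [10] [10] [8,8] [8].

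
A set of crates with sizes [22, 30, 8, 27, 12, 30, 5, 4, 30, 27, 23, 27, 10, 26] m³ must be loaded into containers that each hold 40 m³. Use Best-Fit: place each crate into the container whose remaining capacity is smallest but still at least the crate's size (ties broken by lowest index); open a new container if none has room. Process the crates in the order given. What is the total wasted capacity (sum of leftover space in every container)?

79

container 1: place 22 m³, 18 m³ left
container 2: place 30 m³, 10 m³ left
container 2: place 8 m³, 2 m³ left
container 3: place 27 m³, 13 m³ left
container 3: place 12 m³, 1 m³ left
container 4: place 30 m³, 10 m³ left
container 4: place 5 m³, 5 m³ left
container 4: place 4 m³, 1 m³ left
container 5: place 30 m³, 10 m³ left
container 6: place 27 m³, 13 m³ left
container 7: place 23 m³, 17 m³ left
container 8: place 27 m³, 13 m³ left
container 5: place 10 m³, 0 m³ left
container 9: place 26 m³, 14 m³ left
9 containers × 40 m³ = 360 m³; used 281 m³; unused 79 m³.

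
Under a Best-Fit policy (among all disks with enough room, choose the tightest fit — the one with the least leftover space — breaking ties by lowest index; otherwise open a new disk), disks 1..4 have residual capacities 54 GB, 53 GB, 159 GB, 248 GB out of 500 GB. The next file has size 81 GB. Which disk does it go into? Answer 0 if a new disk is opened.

3

Disks with room: disk 3 (159 GB), disk 4 (248 GB).
Tightest fit is disk 3 with 159 GB free.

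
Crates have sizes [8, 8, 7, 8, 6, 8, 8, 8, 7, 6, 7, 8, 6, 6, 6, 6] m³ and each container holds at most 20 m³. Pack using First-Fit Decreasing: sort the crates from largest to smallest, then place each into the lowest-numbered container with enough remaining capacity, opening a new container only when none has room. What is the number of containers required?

7 containers

Sorted descending: 8, 8, 8, 8, 8, 8, 8, 7, 7, 7, 6, 6, 6, 6, 6, 6.
Put 8 m³ in container 1; 12 m³ remain.
Put 8 m³ in container 1; 4 m³ remain.
Put 8 m³ in container 2; 12 m³ remain.
Put 8 m³ in container 2; 4 m³ remain.
Put 8 m³ in container 3; 12 m³ remain.
Put 8 m³ in container 3; 4 m³ remain.
Put 8 m³ in container 4; 12 m³ remain.
Put 7 m³ in container 4; 5 m³ remain.
Put 7 m³ in container 5; 13 m³ remain.
Put 7 m³ in container 5; 6 m³ remain.
Put 6 m³ in container 5; 0 m³ remain.
Put 6 m³ in container 6; 14 m³ remain.
Put 6 m³ in container 6; 8 m³ remain.
Put 6 m³ in container 6; 2 m³ remain.
Put 6 m³ in container 7; 14 m³ remain.
Put 6 m³ in container 7; 8 m³ remain.
Final containers: [8,8] [8,8] [8,8] [8,7] [7,7,6] [6,6,6] [6,6].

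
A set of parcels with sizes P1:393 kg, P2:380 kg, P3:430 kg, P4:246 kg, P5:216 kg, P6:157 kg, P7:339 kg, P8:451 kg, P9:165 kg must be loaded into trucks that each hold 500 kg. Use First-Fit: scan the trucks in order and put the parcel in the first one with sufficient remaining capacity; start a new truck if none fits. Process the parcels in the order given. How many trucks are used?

7

truck 1: place P1 (393 kg), 107 kg left
truck 2: place P2 (380 kg), 120 kg left
truck 3: place P3 (430 kg), 70 kg left
truck 4: place P4 (246 kg), 254 kg left
truck 4: place P5 (216 kg), 38 kg left
truck 5: place P6 (157 kg), 343 kg left
truck 5: place P7 (339 kg), 4 kg left
truck 6: place P8 (451 kg), 49 kg left
truck 7: place P9 (165 kg), 335 kg left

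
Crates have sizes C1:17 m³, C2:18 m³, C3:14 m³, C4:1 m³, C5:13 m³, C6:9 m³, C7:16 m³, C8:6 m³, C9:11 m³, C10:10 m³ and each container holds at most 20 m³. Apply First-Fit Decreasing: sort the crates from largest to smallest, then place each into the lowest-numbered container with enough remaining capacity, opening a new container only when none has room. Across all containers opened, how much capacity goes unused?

Sorted descending: 18, 17, 16, 14, 13, 11, 10, 9, 6, 1.
Put 18 m³ in container 1; 2 m³ remain.
Put 17 m³ in container 2; 3 m³ remain.
Put 16 m³ in container 3; 4 m³ remain.
Put 14 m³ in container 4; 6 m³ remain.
Put 13 m³ in container 5; 7 m³ remain.
Put 11 m³ in container 6; 9 m³ remain.
Put 10 m³ in container 7; 10 m³ remain.
Put 9 m³ in container 6; 0 m³ remain.
Put 6 m³ in container 4; 0 m³ remain.
Put 1 m³ in container 1; 1 m³ remain.
7 containers × 20 m³ = 140 m³; used 115 m³; unused 25 m³.

25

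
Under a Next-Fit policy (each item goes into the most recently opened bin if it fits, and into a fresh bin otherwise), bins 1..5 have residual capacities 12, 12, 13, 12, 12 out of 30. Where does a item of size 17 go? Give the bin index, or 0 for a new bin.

0

Next-Fit only looks at bin 5, which has 12 free.
17 does not fit, so a new bin is opened.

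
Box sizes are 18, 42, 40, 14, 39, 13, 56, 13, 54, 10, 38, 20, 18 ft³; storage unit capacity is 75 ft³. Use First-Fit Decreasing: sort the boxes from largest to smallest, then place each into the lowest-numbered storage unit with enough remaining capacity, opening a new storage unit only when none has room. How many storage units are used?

6

Sorted descending: 56, 54, 42, 40, 39, 38, 20, 18, 18, 14, 13, 13, 10.
56 ft³ → storage unit 1 (remaining 19 ft³)
54 ft³ → storage unit 2 (remaining 21 ft³)
42 ft³ → storage unit 3 (remaining 33 ft³)
40 ft³ → storage unit 4 (remaining 35 ft³)
39 ft³ → storage unit 5 (remaining 36 ft³)
38 ft³ → storage unit 6 (remaining 37 ft³)
20 ft³ → storage unit 2 (remaining 1 ft³)
18 ft³ → storage unit 1 (remaining 1 ft³)
18 ft³ → storage unit 3 (remaining 15 ft³)
14 ft³ → storage unit 3 (remaining 1 ft³)
13 ft³ → storage unit 4 (remaining 22 ft³)
13 ft³ → storage unit 4 (remaining 9 ft³)
10 ft³ → storage unit 5 (remaining 26 ft³)
Final storage units: [56,18] [54,20] [42,18,14] [40,13,13] [39,10] [38].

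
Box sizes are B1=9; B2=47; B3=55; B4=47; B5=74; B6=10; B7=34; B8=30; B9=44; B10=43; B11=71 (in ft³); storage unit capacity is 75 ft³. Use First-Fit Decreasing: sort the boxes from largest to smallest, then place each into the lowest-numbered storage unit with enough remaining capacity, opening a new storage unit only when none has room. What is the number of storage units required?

Sorted descending: 74, 71, 55, 47, 47, 44, 43, 34, 30, 10, 9.
Put 74 ft³ in storage unit 1; 1 ft³ remain.
Put 71 ft³ in storage unit 2; 4 ft³ remain.
Put 55 ft³ in storage unit 3; 20 ft³ remain.
Put 47 ft³ in storage unit 4; 28 ft³ remain.
Put 47 ft³ in storage unit 5; 28 ft³ remain.
Put 44 ft³ in storage unit 6; 31 ft³ remain.
Put 43 ft³ in storage unit 7; 32 ft³ remain.
Put 34 ft³ in storage unit 8; 41 ft³ remain.
Put 30 ft³ in storage unit 6; 1 ft³ remain.
Put 10 ft³ in storage unit 3; 10 ft³ remain.
Put 9 ft³ in storage unit 3; 1 ft³ remain.
Final storage units: [74] [71] [55,10,9] [47] [47] [44,30] [43] [34].

8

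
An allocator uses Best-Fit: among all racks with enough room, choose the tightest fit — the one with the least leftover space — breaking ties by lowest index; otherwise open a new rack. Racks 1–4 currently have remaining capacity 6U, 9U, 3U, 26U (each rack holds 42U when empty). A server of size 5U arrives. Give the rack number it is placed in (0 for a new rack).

Racks with room: rack 1 (6U), rack 2 (9U), rack 4 (26U).
Tightest fit is rack 1 with 6U free.

1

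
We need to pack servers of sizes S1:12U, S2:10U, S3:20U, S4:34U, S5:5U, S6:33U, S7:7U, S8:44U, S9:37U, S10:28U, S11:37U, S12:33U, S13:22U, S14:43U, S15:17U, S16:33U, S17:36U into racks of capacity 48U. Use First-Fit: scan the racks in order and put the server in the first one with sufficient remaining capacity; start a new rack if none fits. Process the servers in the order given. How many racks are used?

rack 1: place S1 (12U), 36U left
rack 1: place S2 (10U), 26U left
rack 1: place S3 (20U), 6U left
rack 2: place S4 (34U), 14U left
rack 1: place S5 (5U), 1U left
rack 3: place S6 (33U), 15U left
rack 2: place S7 (7U), 7U left
rack 4: place S8 (44U), 4U left
rack 5: place S9 (37U), 11U left
rack 6: place S10 (28U), 20U left
rack 7: place S11 (37U), 11U left
rack 8: place S12 (33U), 15U left
rack 9: place S13 (22U), 26U left
rack 10: place S14 (43U), 5U left
rack 6: place S15 (17U), 3U left
rack 11: place S16 (33U), 15U left
rack 12: place S17 (36U), 12U left
Final racks: [12,10,20,5] [34,7] [33] [44] [37] [28,17] [37] [33] [22] [43] [33] [36].

12 racks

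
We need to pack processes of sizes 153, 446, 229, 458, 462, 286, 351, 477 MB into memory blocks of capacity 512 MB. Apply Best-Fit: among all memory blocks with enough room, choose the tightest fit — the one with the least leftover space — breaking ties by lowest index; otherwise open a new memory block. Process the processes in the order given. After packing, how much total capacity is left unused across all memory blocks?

722

153 MB → memory block 1 (remaining 359 MB)
446 MB → memory block 2 (remaining 66 MB)
229 MB → memory block 1 (remaining 130 MB)
458 MB → memory block 3 (remaining 54 MB)
462 MB → memory block 4 (remaining 50 MB)
286 MB → memory block 5 (remaining 226 MB)
351 MB → memory block 6 (remaining 161 MB)
477 MB → memory block 7 (remaining 35 MB)
7 memory blocks × 512 MB = 3584 MB; used 2862 MB; unused 722 MB.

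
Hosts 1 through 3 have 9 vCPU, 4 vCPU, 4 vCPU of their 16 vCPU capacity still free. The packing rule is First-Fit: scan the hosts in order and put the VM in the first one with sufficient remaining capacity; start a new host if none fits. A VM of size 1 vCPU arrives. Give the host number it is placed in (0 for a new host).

1

Hosts with room: host 1 (9 vCPU), host 2 (4 vCPU), host 3 (4 vCPU).
The first with room is host 1.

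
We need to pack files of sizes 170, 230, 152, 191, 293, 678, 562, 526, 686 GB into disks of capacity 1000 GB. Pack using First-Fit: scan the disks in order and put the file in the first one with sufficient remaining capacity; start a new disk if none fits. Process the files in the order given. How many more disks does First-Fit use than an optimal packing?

First-Fit: [170,230,152,191] [293,678] [562] [526] [686] → 5 disks.
Total size 3488 GB; any packing needs at least ⌈3488/1000⌉ = 4 disks.
An optimal packing achieves that bound: [686,293] [678,230] [562,191,170] [526,152] → 4 disks.
Excess: 5 − 4 = 1.

1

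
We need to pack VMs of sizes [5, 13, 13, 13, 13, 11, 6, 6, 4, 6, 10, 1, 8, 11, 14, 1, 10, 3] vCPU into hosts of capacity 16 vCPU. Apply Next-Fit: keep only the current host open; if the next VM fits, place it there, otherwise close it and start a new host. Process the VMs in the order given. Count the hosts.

5 vCPU → host 1 (remaining 11 vCPU)
13 vCPU → host 2 (remaining 3 vCPU)
13 vCPU → host 3 (remaining 3 vCPU)
13 vCPU → host 4 (remaining 3 vCPU)
13 vCPU → host 5 (remaining 3 vCPU)
11 vCPU → host 6 (remaining 5 vCPU)
6 vCPU → host 7 (remaining 10 vCPU)
6 vCPU → host 7 (remaining 4 vCPU)
4 vCPU → host 7 (remaining 0 vCPU)
6 vCPU → host 8 (remaining 10 vCPU)
10 vCPU → host 8 (remaining 0 vCPU)
1 vCPU → host 9 (remaining 15 vCPU)
8 vCPU → host 9 (remaining 7 vCPU)
11 vCPU → host 10 (remaining 5 vCPU)
14 vCPU → host 11 (remaining 2 vCPU)
1 vCPU → host 11 (remaining 1 vCPU)
10 vCPU → host 12 (remaining 6 vCPU)
3 vCPU → host 12 (remaining 3 vCPU)

12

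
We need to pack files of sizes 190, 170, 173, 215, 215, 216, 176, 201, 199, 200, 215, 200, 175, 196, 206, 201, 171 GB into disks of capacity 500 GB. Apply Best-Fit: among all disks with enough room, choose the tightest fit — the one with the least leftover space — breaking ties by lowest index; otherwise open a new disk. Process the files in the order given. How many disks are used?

190 GB → disk 1 (remaining 310 GB)
170 GB → disk 1 (remaining 140 GB)
173 GB → disk 2 (remaining 327 GB)
215 GB → disk 2 (remaining 112 GB)
215 GB → disk 3 (remaining 285 GB)
216 GB → disk 3 (remaining 69 GB)
176 GB → disk 4 (remaining 324 GB)
201 GB → disk 4 (remaining 123 GB)
199 GB → disk 5 (remaining 301 GB)
200 GB → disk 5 (remaining 101 GB)
215 GB → disk 6 (remaining 285 GB)
200 GB → disk 6 (remaining 85 GB)
175 GB → disk 7 (remaining 325 GB)
196 GB → disk 7 (remaining 129 GB)
206 GB → disk 8 (remaining 294 GB)
201 GB → disk 8 (remaining 93 GB)
171 GB → disk 9 (remaining 329 GB)
Final disks: [190,170] [173,215] [215,216] [176,201] [199,200] [215,200] [175,196] [206,201] [171].

9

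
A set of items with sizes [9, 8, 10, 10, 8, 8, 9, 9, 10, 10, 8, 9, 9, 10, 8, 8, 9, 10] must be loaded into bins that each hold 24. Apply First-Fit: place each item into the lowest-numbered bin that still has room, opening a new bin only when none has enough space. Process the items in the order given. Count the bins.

9 bins

Put 9 in bin 1; 15 remain.
Put 8 in bin 1; 7 remain.
Put 10 in bin 2; 14 remain.
Put 10 in bin 2; 4 remain.
Put 8 in bin 3; 16 remain.
Put 8 in bin 3; 8 remain.
Put 9 in bin 4; 15 remain.
Put 9 in bin 4; 6 remain.
Put 10 in bin 5; 14 remain.
Put 10 in bin 5; 4 remain.
Put 8 in bin 3; 0 remain.
Put 9 in bin 6; 15 remain.
Put 9 in bin 6; 6 remain.
Put 10 in bin 7; 14 remain.
Put 8 in bin 7; 6 remain.
Put 8 in bin 8; 16 remain.
Put 9 in bin 8; 7 remain.
Put 10 in bin 9; 14 remain.
Final bins: [9,8] [10,10] [8,8,8] [9,9] [10,10] [9,9] [10,8] [8,9] [10].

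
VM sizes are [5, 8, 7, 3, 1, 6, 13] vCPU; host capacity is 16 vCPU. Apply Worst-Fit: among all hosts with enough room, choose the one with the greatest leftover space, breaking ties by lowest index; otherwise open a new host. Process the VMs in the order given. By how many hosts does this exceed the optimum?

Worst-Fit: [5,8] [7,3,1] [6] [13] → 4 hosts.
Total size 43 vCPU; any packing needs at least ⌈43/16⌉ = 3 hosts.
An optimal packing achieves that bound: [13,3] [8,7,1] [6,5] → 3 hosts.
Excess: 4 − 3 = 1.

1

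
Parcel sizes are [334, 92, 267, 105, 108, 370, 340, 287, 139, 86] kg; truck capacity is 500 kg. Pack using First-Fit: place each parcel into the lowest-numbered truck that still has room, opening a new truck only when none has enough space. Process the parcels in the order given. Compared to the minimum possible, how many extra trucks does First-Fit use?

First-Fit: [334,92] [267,105,108] [370,86] [340,139] [287] → 5 trucks.
Total size 2128 kg; any packing needs at least ⌈2128/500⌉ = 5 trucks.
So 5 is already optimal.

0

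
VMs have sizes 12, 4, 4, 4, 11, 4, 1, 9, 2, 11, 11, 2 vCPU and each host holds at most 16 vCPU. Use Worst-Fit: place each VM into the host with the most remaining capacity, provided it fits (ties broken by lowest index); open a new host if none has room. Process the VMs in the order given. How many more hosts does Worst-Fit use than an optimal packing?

1

Worst-Fit: [12,4] [4,4,4] [11,1] [9,2,2] [11] [11] → 6 hosts.
Total size 75 vCPU; any packing needs at least ⌈75/16⌉ = 5 hosts.
An optimal packing achieves that bound: [12,4] [11,4,1] [11,4] [11,4] [9,2,2] → 5 hosts.
Excess: 6 − 5 = 1.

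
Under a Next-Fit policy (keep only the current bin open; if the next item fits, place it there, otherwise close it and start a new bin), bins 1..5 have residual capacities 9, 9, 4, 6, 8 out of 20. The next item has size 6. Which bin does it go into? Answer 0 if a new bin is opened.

Next-Fit only looks at bin 5, which has 8 free.
6 fits there.

5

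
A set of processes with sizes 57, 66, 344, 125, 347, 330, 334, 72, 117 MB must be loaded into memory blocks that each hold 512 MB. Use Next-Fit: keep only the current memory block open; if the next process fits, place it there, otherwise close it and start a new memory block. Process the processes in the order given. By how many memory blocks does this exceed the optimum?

Next-Fit: [57,66,344] [125,347] [330] [334,72] [117] → 5 memory blocks.
Total size 1792 MB; any packing needs at least ⌈1792/512⌉ = 4 memory blocks.
An optimal packing achieves that bound: [347,125] [344,117] [334,72,66] [330,57] → 4 memory blocks.
Excess: 5 − 4 = 1.

1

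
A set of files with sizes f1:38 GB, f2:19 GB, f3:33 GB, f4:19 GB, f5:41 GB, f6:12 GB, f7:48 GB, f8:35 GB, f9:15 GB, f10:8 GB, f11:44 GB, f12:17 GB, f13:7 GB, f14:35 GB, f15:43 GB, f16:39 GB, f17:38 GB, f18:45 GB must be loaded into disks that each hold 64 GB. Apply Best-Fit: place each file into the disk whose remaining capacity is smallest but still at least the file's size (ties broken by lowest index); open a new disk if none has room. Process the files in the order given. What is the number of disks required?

disk 1: place f1 (38 GB), 26 GB left
disk 1: place f2 (19 GB), 7 GB left
disk 2: place f3 (33 GB), 31 GB left
disk 2: place f4 (19 GB), 12 GB left
disk 3: place f5 (41 GB), 23 GB left
disk 2: place f6 (12 GB), 0 GB left
disk 4: place f7 (48 GB), 16 GB left
disk 5: place f8 (35 GB), 29 GB left
disk 4: place f9 (15 GB), 1 GB left
disk 3: place f10 (8 GB), 15 GB left
disk 6: place f11 (44 GB), 20 GB left
disk 6: place f12 (17 GB), 3 GB left
disk 1: place f13 (7 GB), 0 GB left
disk 7: place f14 (35 GB), 29 GB left
disk 8: place f15 (43 GB), 21 GB left
disk 9: place f16 (39 GB), 25 GB left
disk 10: place f17 (38 GB), 26 GB left
disk 11: place f18 (45 GB), 19 GB left
Final disks: [38,19,7] [33,19,12] [41,8] [48,15] [35] [44,17] [35] [43] [39] [38] [45].

11 disks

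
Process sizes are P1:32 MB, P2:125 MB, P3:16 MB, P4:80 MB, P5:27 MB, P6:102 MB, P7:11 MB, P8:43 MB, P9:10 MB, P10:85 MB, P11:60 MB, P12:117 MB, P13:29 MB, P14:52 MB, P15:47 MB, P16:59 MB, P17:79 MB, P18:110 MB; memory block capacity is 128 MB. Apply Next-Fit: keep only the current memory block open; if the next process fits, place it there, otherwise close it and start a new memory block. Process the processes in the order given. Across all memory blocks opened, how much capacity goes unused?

452

P1 (32 MB) → memory block 1 (remaining 96 MB)
P2 (125 MB) → memory block 2 (remaining 3 MB)
P3 (16 MB) → memory block 3 (remaining 112 MB)
P4 (80 MB) → memory block 3 (remaining 32 MB)
P5 (27 MB) → memory block 3 (remaining 5 MB)
P6 (102 MB) → memory block 4 (remaining 26 MB)
P7 (11 MB) → memory block 4 (remaining 15 MB)
P8 (43 MB) → memory block 5 (remaining 85 MB)
P9 (10 MB) → memory block 5 (remaining 75 MB)
P10 (85 MB) → memory block 6 (remaining 43 MB)
P11 (60 MB) → memory block 7 (remaining 68 MB)
P12 (117 MB) → memory block 8 (remaining 11 MB)
P13 (29 MB) → memory block 9 (remaining 99 MB)
P14 (52 MB) → memory block 9 (remaining 47 MB)
P15 (47 MB) → memory block 9 (remaining 0 MB)
P16 (59 MB) → memory block 10 (remaining 69 MB)
P17 (79 MB) → memory block 11 (remaining 49 MB)
P18 (110 MB) → memory block 12 (remaining 18 MB)
12 memory blocks × 128 MB = 1536 MB; used 1084 MB; unused 452 MB.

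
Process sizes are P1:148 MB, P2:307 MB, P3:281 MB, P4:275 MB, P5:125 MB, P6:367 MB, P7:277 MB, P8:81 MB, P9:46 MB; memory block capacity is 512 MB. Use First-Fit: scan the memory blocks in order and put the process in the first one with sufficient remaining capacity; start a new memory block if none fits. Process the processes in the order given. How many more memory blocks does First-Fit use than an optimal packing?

0

First-Fit: [148,307,46] [281,125,81] [275] [367] [277] → 5 memory blocks.
5 processes exceed 256 MB (half the capacity), and no two of those can share a memory block, so at least 5 memory blocks are needed.
So 5 is already optimal.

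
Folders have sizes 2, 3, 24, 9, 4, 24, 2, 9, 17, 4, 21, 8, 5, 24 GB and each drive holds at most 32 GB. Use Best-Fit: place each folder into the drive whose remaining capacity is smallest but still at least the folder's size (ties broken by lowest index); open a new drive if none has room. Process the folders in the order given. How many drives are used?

6 drives

2 GB → drive 1 (remaining 30 GB)
3 GB → drive 1 (remaining 27 GB)
24 GB → drive 1 (remaining 3 GB)
9 GB → drive 2 (remaining 23 GB)
4 GB → drive 2 (remaining 19 GB)
24 GB → drive 3 (remaining 8 GB)
2 GB → drive 1 (remaining 1 GB)
9 GB → drive 2 (remaining 10 GB)
17 GB → drive 4 (remaining 15 GB)
4 GB → drive 3 (remaining 4 GB)
21 GB → drive 5 (remaining 11 GB)
8 GB → drive 2 (remaining 2 GB)
5 GB → drive 5 (remaining 6 GB)
24 GB → drive 6 (remaining 8 GB)
Final drives: [2,3,24,2] [9,4,9,8] [24,4] [17] [21,5] [24].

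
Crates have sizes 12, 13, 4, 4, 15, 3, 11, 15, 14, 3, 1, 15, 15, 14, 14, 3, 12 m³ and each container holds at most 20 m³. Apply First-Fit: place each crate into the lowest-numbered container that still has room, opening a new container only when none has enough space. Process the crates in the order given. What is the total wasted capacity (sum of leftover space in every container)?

Put 12 m³ in container 1; 8 m³ remain.
Put 13 m³ in container 2; 7 m³ remain.
Put 4 m³ in container 1; 4 m³ remain.
Put 4 m³ in container 1; 0 m³ remain.
Put 15 m³ in container 3; 5 m³ remain.
Put 3 m³ in container 2; 4 m³ remain.
Put 11 m³ in container 4; 9 m³ remain.
Put 15 m³ in container 5; 5 m³ remain.
Put 14 m³ in container 6; 6 m³ remain.
Put 3 m³ in container 2; 1 m³ remain.
Put 1 m³ in container 2; 0 m³ remain.
Put 15 m³ in container 7; 5 m³ remain.
Put 15 m³ in container 8; 5 m³ remain.
Put 14 m³ in container 9; 6 m³ remain.
Put 14 m³ in container 10; 6 m³ remain.
Put 3 m³ in container 3; 2 m³ remain.
Put 12 m³ in container 11; 8 m³ remain.
11 containers × 20 m³ = 220 m³; used 168 m³; unused 52 m³.

52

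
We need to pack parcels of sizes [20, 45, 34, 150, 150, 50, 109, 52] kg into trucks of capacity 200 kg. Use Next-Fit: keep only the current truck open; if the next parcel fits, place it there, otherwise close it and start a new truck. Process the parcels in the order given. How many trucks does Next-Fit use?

4

20 kg → truck 1 (remaining 180 kg)
45 kg → truck 1 (remaining 135 kg)
34 kg → truck 1 (remaining 101 kg)
150 kg → truck 2 (remaining 50 kg)
150 kg → truck 3 (remaining 50 kg)
50 kg → truck 3 (remaining 0 kg)
109 kg → truck 4 (remaining 91 kg)
52 kg → truck 4 (remaining 39 kg)
Final trucks: [20,45,34] [150] [150,50] [109,52].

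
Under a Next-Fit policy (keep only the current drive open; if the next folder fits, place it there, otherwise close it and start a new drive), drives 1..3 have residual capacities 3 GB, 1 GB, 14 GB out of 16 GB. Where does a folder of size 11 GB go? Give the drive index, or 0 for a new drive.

Next-Fit only looks at drive 3, which has 14 GB free.
11 GB fits there.

3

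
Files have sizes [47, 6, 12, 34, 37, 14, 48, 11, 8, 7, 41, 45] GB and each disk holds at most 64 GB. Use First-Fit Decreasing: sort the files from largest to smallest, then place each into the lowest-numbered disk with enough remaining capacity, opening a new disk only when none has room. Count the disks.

Sorted descending: 48, 47, 45, 41, 37, 34, 14, 12, 11, 8, 7, 6.
disk 1: place 48 GB, 16 GB left
disk 2: place 47 GB, 17 GB left
disk 3: place 45 GB, 19 GB left
disk 4: place 41 GB, 23 GB left
disk 5: place 37 GB, 27 GB left
disk 6: place 34 GB, 30 GB left
disk 1: place 14 GB, 2 GB left
disk 2: place 12 GB, 5 GB left
disk 3: place 11 GB, 8 GB left
disk 3: place 8 GB, 0 GB left
disk 4: place 7 GB, 16 GB left
disk 4: place 6 GB, 10 GB left

6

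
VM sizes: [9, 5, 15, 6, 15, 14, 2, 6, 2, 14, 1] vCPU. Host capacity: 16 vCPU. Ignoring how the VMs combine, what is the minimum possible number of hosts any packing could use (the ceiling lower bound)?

6

Total size = 9 + 5 + 15 + 6 + 15 + 14 + 2 + 6 + 2 + 14 + 1 = 89 vCPU.
⌈89 / 16⌉ = 6.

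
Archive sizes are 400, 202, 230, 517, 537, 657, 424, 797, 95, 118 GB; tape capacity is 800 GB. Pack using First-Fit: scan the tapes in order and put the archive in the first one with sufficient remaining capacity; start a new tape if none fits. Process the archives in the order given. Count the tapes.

6

400 GB → tape 1 (remaining 400 GB)
202 GB → tape 1 (remaining 198 GB)
230 GB → tape 2 (remaining 570 GB)
517 GB → tape 2 (remaining 53 GB)
537 GB → tape 3 (remaining 263 GB)
657 GB → tape 4 (remaining 143 GB)
424 GB → tape 5 (remaining 376 GB)
797 GB → tape 6 (remaining 3 GB)
95 GB → tape 1 (remaining 103 GB)
118 GB → tape 3 (remaining 145 GB)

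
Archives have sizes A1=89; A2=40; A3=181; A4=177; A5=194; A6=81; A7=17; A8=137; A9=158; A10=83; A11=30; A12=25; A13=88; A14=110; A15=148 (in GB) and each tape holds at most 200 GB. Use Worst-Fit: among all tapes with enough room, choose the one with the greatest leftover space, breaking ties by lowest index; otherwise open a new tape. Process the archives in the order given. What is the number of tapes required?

9 tapes

Put A1 (89 GB) in tape 1; 111 GB remain.
Put A2 (40 GB) in tape 1; 71 GB remain.
Put A3 (181 GB) in tape 2; 19 GB remain.
Put A4 (177 GB) in tape 3; 23 GB remain.
Put A5 (194 GB) in tape 4; 6 GB remain.
Put A6 (81 GB) in tape 5; 119 GB remain.
Put A7 (17 GB) in tape 5; 102 GB remain.
Put A8 (137 GB) in tape 6; 63 GB remain.
Put A9 (158 GB) in tape 7; 42 GB remain.
Put A10 (83 GB) in tape 5; 19 GB remain.
Put A11 (30 GB) in tape 1; 41 GB remain.
Put A12 (25 GB) in tape 6; 38 GB remain.
Put A13 (88 GB) in tape 8; 112 GB remain.
Put A14 (110 GB) in tape 8; 2 GB remain.
Put A15 (148 GB) in tape 9; 52 GB remain.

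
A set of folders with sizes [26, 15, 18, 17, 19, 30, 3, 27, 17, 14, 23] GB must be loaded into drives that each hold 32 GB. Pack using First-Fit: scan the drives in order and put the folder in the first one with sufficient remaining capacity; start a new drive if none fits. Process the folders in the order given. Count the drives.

8 drives

26 GB → drive 1 (remaining 6 GB)
15 GB → drive 2 (remaining 17 GB)
18 GB → drive 3 (remaining 14 GB)
17 GB → drive 2 (remaining 0 GB)
19 GB → drive 4 (remaining 13 GB)
30 GB → drive 5 (remaining 2 GB)
3 GB → drive 1 (remaining 3 GB)
27 GB → drive 6 (remaining 5 GB)
17 GB → drive 7 (remaining 15 GB)
14 GB → drive 3 (remaining 0 GB)
23 GB → drive 8 (remaining 9 GB)
Final drives: [26,3] [15,17] [18,14] [19] [30] [27] [17] [23].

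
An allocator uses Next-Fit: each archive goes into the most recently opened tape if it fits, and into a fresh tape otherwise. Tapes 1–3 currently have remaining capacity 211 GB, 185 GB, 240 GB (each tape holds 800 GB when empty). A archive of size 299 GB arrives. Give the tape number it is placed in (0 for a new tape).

0

Next-Fit only looks at tape 3, which has 240 GB free.
299 GB does not fit, so a new tape is opened.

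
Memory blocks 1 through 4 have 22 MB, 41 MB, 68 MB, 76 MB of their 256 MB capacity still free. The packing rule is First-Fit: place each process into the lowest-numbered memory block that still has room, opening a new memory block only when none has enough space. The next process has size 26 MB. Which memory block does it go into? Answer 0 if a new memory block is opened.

Memory blocks with room: memory block 2 (41 MB), memory block 3 (68 MB), memory block 4 (76 MB).
The first with room is memory block 2.

2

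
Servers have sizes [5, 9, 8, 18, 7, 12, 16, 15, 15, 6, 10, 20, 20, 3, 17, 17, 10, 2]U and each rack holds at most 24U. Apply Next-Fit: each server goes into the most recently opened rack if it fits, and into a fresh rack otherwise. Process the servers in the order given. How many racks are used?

Put 5U in rack 1; 19U remain.
Put 9U in rack 1; 10U remain.
Put 8U in rack 1; 2U remain.
Put 18U in rack 2; 6U remain.
Put 7U in rack 3; 17U remain.
Put 12U in rack 3; 5U remain.
Put 16U in rack 4; 8U remain.
Put 15U in rack 5; 9U remain.
Put 15U in rack 6; 9U remain.
Put 6U in rack 6; 3U remain.
Put 10U in rack 7; 14U remain.
Put 20U in rack 8; 4U remain.
Put 20U in rack 9; 4U remain.
Put 3U in rack 9; 1U remain.
Put 17U in rack 10; 7U remain.
Put 17U in rack 11; 7U remain.
Put 10U in rack 12; 14U remain.
Put 2U in rack 12; 12U remain.

12 racks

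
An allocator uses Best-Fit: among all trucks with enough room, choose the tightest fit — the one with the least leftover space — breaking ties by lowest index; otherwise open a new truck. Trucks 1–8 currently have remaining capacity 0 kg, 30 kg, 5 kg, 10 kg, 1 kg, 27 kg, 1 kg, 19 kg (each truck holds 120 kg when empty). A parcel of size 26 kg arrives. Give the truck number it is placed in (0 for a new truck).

6

Trucks with room: truck 2 (30 kg), truck 6 (27 kg).
Tightest fit is truck 6 with 27 kg free.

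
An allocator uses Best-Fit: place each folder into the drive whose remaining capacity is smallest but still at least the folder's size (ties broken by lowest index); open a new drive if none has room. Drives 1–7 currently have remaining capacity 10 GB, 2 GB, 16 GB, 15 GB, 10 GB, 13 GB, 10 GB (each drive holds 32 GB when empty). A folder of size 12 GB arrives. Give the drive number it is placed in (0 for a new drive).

6

Drives with room: drive 3 (16 GB), drive 4 (15 GB), drive 6 (13 GB).
Tightest fit is drive 6 with 13 GB free.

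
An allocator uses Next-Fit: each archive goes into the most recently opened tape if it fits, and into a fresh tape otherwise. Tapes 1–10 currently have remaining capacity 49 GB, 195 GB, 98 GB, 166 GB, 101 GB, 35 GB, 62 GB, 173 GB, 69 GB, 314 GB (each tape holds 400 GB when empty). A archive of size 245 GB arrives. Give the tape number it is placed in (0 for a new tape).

10

Next-Fit only looks at tape 10, which has 314 GB free.
245 GB fits there.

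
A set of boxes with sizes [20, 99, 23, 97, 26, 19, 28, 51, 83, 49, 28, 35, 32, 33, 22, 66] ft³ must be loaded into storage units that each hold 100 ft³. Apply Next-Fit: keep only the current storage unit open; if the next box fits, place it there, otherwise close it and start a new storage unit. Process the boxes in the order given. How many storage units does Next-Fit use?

10

storage unit 1: place 20 ft³, 80 ft³ left
storage unit 2: place 99 ft³, 1 ft³ left
storage unit 3: place 23 ft³, 77 ft³ left
storage unit 4: place 97 ft³, 3 ft³ left
storage unit 5: place 26 ft³, 74 ft³ left
storage unit 5: place 19 ft³, 55 ft³ left
storage unit 5: place 28 ft³, 27 ft³ left
storage unit 6: place 51 ft³, 49 ft³ left
storage unit 7: place 83 ft³, 17 ft³ left
storage unit 8: place 49 ft³, 51 ft³ left
storage unit 8: place 28 ft³, 23 ft³ left
storage unit 9: place 35 ft³, 65 ft³ left
storage unit 9: place 32 ft³, 33 ft³ left
storage unit 9: place 33 ft³, 0 ft³ left
storage unit 10: place 22 ft³, 78 ft³ left
storage unit 10: place 66 ft³, 12 ft³ left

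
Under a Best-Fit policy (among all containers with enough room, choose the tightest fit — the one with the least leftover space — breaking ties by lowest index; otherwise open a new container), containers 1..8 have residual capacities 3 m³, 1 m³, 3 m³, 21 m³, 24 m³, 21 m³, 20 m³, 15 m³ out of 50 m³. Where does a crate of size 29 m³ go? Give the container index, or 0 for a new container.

No container has ≥ 29 m³ free, so a new container is opened.

0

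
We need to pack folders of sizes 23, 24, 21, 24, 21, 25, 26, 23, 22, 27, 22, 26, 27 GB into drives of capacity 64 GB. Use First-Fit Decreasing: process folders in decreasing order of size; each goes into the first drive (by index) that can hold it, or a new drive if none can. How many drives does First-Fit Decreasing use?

Sorted descending: 27, 27, 26, 26, 25, 24, 24, 23, 23, 22, 22, 21, 21.
Put 27 GB in drive 1; 37 GB remain.
Put 27 GB in drive 1; 10 GB remain.
Put 26 GB in drive 2; 38 GB remain.
Put 26 GB in drive 2; 12 GB remain.
Put 25 GB in drive 3; 39 GB remain.
Put 24 GB in drive 3; 15 GB remain.
Put 24 GB in drive 4; 40 GB remain.
Put 23 GB in drive 4; 17 GB remain.
Put 23 GB in drive 5; 41 GB remain.
Put 22 GB in drive 5; 19 GB remain.
Put 22 GB in drive 6; 42 GB remain.
Put 21 GB in drive 6; 21 GB remain.
Put 21 GB in drive 6; 0 GB remain.

6 drives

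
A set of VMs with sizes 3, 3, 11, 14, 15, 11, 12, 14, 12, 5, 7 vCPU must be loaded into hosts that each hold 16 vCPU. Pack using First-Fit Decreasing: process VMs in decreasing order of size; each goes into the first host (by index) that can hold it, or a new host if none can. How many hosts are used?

8

Sorted descending: 15, 14, 14, 12, 12, 11, 11, 7, 5, 3, 3.
15 vCPU → host 1 (remaining 1 vCPU)
14 vCPU → host 2 (remaining 2 vCPU)
14 vCPU → host 3 (remaining 2 vCPU)
12 vCPU → host 4 (remaining 4 vCPU)
12 vCPU → host 5 (remaining 4 vCPU)
11 vCPU → host 6 (remaining 5 vCPU)
11 vCPU → host 7 (remaining 5 vCPU)
7 vCPU → host 8 (remaining 9 vCPU)
5 vCPU → host 6 (remaining 0 vCPU)
3 vCPU → host 4 (remaining 1 vCPU)
3 vCPU → host 5 (remaining 1 vCPU)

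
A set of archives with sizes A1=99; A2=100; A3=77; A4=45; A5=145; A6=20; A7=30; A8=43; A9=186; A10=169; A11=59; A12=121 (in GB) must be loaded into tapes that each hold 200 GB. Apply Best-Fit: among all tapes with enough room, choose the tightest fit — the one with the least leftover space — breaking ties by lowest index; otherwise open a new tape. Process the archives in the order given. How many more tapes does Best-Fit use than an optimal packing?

Best-Fit: [99,100] [77,45,43] [145,20,30] [186] [169] [59,121] → 6 tapes.
Total size 1094 GB; any packing needs at least ⌈1094/200⌉ = 6 tapes.
So 6 is already optimal.

0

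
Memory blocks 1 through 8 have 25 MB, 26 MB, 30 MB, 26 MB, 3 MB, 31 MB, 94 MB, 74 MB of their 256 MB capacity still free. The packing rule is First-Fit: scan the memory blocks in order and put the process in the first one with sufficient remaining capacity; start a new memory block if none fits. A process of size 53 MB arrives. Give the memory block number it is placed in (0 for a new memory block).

Memory blocks with room: memory block 7 (94 MB), memory block 8 (74 MB).
The first with room is memory block 7.

7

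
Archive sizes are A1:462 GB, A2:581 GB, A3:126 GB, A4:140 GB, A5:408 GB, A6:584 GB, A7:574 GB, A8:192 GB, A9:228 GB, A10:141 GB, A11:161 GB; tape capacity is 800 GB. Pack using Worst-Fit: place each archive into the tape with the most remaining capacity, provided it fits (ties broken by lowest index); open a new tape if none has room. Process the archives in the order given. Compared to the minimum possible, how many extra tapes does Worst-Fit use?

Worst-Fit: [462,126] [581,140] [408,192] [584] [574] [228,141,161] → 6 tapes.
Total size 3597 GB; any packing needs at least ⌈3597/800⌉ = 5 tapes.
An optimal packing achieves that bound: [584,192] [581,161] [574,141] [462,228] [408,140,126] → 5 tapes.
Excess: 6 − 5 = 1.

1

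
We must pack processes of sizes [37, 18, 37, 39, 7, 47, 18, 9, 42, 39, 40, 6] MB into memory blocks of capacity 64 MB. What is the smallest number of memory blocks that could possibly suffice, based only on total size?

6

Total size = 37 + 18 + 37 + 39 + 7 + 47 + 18 + 9 + 42 + 39 + 40 + 6 = 339 MB.
⌈339 / 64⌉ = 6.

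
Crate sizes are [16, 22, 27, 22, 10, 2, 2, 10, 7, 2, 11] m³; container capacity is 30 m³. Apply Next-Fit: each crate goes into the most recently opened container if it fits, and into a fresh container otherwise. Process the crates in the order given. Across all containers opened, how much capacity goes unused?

49

16 m³ → container 1 (remaining 14 m³)
22 m³ → container 2 (remaining 8 m³)
27 m³ → container 3 (remaining 3 m³)
22 m³ → container 4 (remaining 8 m³)
10 m³ → container 5 (remaining 20 m³)
2 m³ → container 5 (remaining 18 m³)
2 m³ → container 5 (remaining 16 m³)
10 m³ → container 5 (remaining 6 m³)
7 m³ → container 6 (remaining 23 m³)
2 m³ → container 6 (remaining 21 m³)
11 m³ → container 6 (remaining 10 m³)
6 containers × 30 m³ = 180 m³; used 131 m³; unused 49 m³.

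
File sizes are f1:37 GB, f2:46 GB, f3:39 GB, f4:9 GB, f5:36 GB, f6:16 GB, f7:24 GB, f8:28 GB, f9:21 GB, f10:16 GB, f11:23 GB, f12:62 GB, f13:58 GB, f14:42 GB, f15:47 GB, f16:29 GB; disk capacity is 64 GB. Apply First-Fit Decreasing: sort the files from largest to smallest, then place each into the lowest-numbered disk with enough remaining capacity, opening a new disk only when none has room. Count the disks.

9 disks

Sorted descending: 62, 58, 47, 46, 42, 39, 37, 36, 29, 28, 24, 23, 21, 16, 16, 9.
62 GB → disk 1 (remaining 2 GB)
58 GB → disk 2 (remaining 6 GB)
47 GB → disk 3 (remaining 17 GB)
46 GB → disk 4 (remaining 18 GB)
42 GB → disk 5 (remaining 22 GB)
39 GB → disk 6 (remaining 25 GB)
37 GB → disk 7 (remaining 27 GB)
36 GB → disk 8 (remaining 28 GB)
29 GB → disk 9 (remaining 35 GB)
28 GB → disk 8 (remaining 0 GB)
24 GB → disk 6 (remaining 1 GB)
23 GB → disk 7 (remaining 4 GB)
21 GB → disk 5 (remaining 1 GB)
16 GB → disk 3 (remaining 1 GB)
16 GB → disk 4 (remaining 2 GB)
9 GB → disk 9 (remaining 26 GB)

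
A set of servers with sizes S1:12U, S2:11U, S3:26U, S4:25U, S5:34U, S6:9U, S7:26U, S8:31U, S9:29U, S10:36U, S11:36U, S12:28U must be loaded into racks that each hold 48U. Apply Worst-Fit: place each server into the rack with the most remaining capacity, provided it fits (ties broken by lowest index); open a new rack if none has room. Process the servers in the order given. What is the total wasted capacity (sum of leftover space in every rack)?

129

rack 1: place S1 (12U), 36U left
rack 1: place S2 (11U), 25U left
rack 2: place S3 (26U), 22U left
rack 1: place S4 (25U), 0U left
rack 3: place S5 (34U), 14U left
rack 2: place S6 (9U), 13U left
rack 4: place S7 (26U), 22U left
rack 5: place S8 (31U), 17U left
rack 6: place S9 (29U), 19U left
rack 7: place S10 (36U), 12U left
rack 8: place S11 (36U), 12U left
rack 9: place S12 (28U), 20U left
9 racks × 48U = 432U; used 303U; unused 129U.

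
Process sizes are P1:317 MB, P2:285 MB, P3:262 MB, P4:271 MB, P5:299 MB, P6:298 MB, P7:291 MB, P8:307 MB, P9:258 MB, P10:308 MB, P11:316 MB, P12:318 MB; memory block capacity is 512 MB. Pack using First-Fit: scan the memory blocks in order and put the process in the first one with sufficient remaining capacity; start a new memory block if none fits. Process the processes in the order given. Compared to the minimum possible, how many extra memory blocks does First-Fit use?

First-Fit: [317] [285] [262] [271] [299] [298] [291] [307] [258] [308] [316] [318] → 12 memory blocks.
12 processes exceed 256 MB (half the capacity), and no two of those can share a memory block, so at least 12 memory blocks are needed.
So 12 is already optimal.

0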